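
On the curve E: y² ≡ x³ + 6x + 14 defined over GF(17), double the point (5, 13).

tangent at (5, 13): λ = (3·5² + 6)/(2·13) ≡ 13/9. 9⁻¹ ≡ 2 (mod 17), so λ ≡ 13·2 ≡ 9.
  x = λ² - 5 - 5 = 81 - 10 ≡ 3; y = λ·(5 - 3) - 13 ≡ 5. → (3, 5)

(3, 5)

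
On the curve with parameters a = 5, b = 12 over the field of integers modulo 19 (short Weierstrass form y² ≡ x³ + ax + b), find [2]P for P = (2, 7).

(3, 4)

tangent at (2, 7): λ = (3·2² + 5)/(2·7) ≡ 17/14. 14⁻¹ ≡ 15 (mod 19) since 14·15 = 210 ≡ 1, so λ ≡ 17·15 ≡ 8.
  x = λ² - 2 - 2 = 64 - 4 ≡ 3; y = λ·(2 - 3) - 7 ≡ 4. → (3, 4)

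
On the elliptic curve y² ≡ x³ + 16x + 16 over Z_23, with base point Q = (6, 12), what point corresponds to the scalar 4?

Repeated addition: build up to 4Q.
2Q: tangent at (6, 12): λ = (3·6² + 16)/(2·12) ≡ 9/1. 1⁻¹ ≡ 1 (mod 23), so λ ≡ 9·1 ≡ 9.
  x = λ² - 6 - 6 = 81 - 12 ≡ 0; y = λ·(6 - 0) - 12 ≡ 19. → (0, 19)
3Q: (0, 19) + (6, 12). λ = (12 - 19)/(6 - 0) ≡ 16/6 mod 23. 6⁻¹ ≡ 4 (mod 23), so λ ≡ 18.
  x = λ² - 0 - 6 = 324 - 6 ≡ 19; y = λ·(0 - 19) - 19 ≡ 7. → (19, 7)
4Q: (19, 7) + (6, 12). λ = (12 - 7)/(6 - 19) ≡ 5/10 mod 23. 10⁻¹ ≡ 7 (mod 23), so λ ≡ 12.
  x = λ² - 19 - 6 = 144 - 25 ≡ 4; y = λ·(19 - 4) - 7 ≡ 12. → (4, 12)

(4, 12)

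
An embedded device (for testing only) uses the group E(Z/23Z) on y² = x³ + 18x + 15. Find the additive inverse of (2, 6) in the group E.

(2, 17)

-(2, 6) = (2, -6 mod 23) = (2, 17).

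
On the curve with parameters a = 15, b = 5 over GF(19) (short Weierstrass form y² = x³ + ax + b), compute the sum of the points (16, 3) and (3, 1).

(16, 3) + (3, 1). λ = (1 - 3)/(3 - 16) ≡ 17/6 mod 19. 6⁻¹ ≡ 16 (mod 19), so λ ≡ 6.
  x = λ² - 16 - 3 = 36 - 19 ≡ 17; y = λ·(16 - 17) - 3 ≡ 10. → (17, 10)

(17, 10)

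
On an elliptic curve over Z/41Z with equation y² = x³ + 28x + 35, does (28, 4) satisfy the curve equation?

y² = 4² ≡ 16; x³ + 28x + 35 = 22771 ≡ 16 (mod 41). 16 = 16.

yes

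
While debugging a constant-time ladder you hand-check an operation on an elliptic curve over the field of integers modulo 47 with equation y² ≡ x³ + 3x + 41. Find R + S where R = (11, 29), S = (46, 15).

(24, 42)

(11, 29) + (46, 15). λ = (15 - 29)/(46 - 11) ≡ 33/35 mod 47. 35⁻¹ ≡ 43 (mod 47) since 35·43 = 1505 ≡ 1, so λ ≡ 9.
  x = λ² - 11 - 46 = 81 - 57 ≡ 24; y = λ·(11 - 24) - 29 ≡ 42. → (24, 42)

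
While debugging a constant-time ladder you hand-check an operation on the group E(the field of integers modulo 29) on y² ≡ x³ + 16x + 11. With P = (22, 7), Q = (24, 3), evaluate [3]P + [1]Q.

(1, 12)

First 3P:
Repeated addition: build up to 3P.
2P: tangent at (22, 7): λ = (3·22² + 16)/(2·7) ≡ 18/14. 14⁻¹ ≡ 27 (mod 29) since 14·27 = 378 ≡ 1, so λ ≡ 18·27 ≡ 22.
  x = λ² - 22 - 22 = 484 - 44 ≡ 5; y = λ·(22 - 5) - 7 ≡ 19. → (5, 19)
3P: (5, 19) + (22, 7). λ = (7 - 19)/(22 - 5) ≡ 17/17 mod 29. 17⁻¹ ≡ 12 (mod 29), so λ ≡ 1.
  x = λ² - 5 - 22 = 1 - 27 ≡ 3; y = λ·(5 - 3) - 19 ≡ 12. → (3, 12)
3P = (3, 12).
Finally 3P + Q:
(3, 12) + (24, 3). λ = (3 - 12)/(24 - 3) ≡ 20/21 mod 29. 21⁻¹ ≡ 18 (mod 29), so λ ≡ 12.
  x = λ² - 3 - 24 = 144 - 27 ≡ 1; y = λ·(3 - 1) - 12 ≡ 12. → (1, 12)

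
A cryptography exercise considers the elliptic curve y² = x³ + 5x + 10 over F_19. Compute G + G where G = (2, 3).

tangent at (2, 3): λ = (3·2² + 5)/(2·3) ≡ 17/6. 6⁻¹ ≡ 16 (mod 19) since 6·16 = 96 ≡ 1, so λ ≡ 17·16 ≡ 6.
  x = λ² - 2 - 2 = 36 - 4 ≡ 13; y = λ·(2 - 13) - 3 ≡ 7. → (13, 7)

(13, 7)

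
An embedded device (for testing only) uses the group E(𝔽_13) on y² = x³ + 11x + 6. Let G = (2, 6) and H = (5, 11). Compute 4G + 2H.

(3, 12)

First 4G:
Repeated addition: build up to 4G.
2G: tangent at (2, 6): λ = (3·2² + 11)/(2·6) ≡ 10/12. 12⁻¹ ≡ 12 (mod 13) since 12·12 = 144 ≡ 1, so λ ≡ 10·12 ≡ 3.
  x = λ² - 2 - 2 = 9 - 4 ≡ 5; y = λ·(2 - 5) - 6 ≡ 11. → (5, 11)
3G: (5, 11) + (2, 6). λ = (6 - 11)/(2 - 5) ≡ 8/10 mod 13. 10⁻¹ ≡ 4 (mod 13), so λ ≡ 6.
  x = λ² - 5 - 2 = 36 - 7 ≡ 3; y = λ·(5 - 3) - 11 ≡ 1. → (3, 1)
4G: (3, 1) + (2, 6). λ = (6 - 1)/(2 - 3) ≡ 5/12 mod 13. 12⁻¹ ≡ 12 (mod 13), so λ ≡ 8.
  x = λ² - 3 - 2 = 64 - 5 ≡ 7; y = λ·(3 - 7) - 1 ≡ 6. → (7, 6)
4G = (7, 6).
Next 2H:
Repeated addition: build up to 2H.
2H: tangent at (5, 11): λ = (3·5² + 11)/(2·11) ≡ 8/9. 9⁻¹ ≡ 3 (mod 13) since 9·3 = 27 ≡ 1, so λ ≡ 8·3 ≡ 11.
  x = λ² - 5 - 5 = 121 - 10 ≡ 7; y = λ·(5 - 7) - 11 ≡ 6. → (7, 6)
2H = (7, 6).
Finally 4G + 2H:
tangent at (7, 6): λ = (3·7² + 11)/(2·6) ≡ 2/12. 12⁻¹ ≡ 12 (mod 13), so λ ≡ 2·12 ≡ 11.
  x = λ² - 7 - 7 = 121 - 14 ≡ 3; y = λ·(7 - 3) - 6 ≡ 12. → (3, 12)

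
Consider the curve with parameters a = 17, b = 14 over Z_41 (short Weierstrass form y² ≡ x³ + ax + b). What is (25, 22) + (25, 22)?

tangent at (25, 22): λ = (3·25² + 17)/(2·22) ≡ 6/3. 3⁻¹ ≡ 14 (mod 41), so λ ≡ 6·14 ≡ 2.
  x = λ² - 25 - 25 = 4 - 50 ≡ 36; y = λ·(25 - 36) - 22 ≡ 38. → (36, 38)

(36, 38)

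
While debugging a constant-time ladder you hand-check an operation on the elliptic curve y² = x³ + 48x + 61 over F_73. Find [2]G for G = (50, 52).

tangent at (50, 52): λ = (3·50² + 48)/(2·52) ≡ 29/31. 31⁻¹ ≡ 33 (mod 73) since 31·33 = 1023 ≡ 1, so λ ≡ 29·33 ≡ 8.
  x = λ² - 50 - 50 = 64 - 100 ≡ 37; y = λ·(50 - 37) - 52 ≡ 52. → (37, 52)

(37, 52)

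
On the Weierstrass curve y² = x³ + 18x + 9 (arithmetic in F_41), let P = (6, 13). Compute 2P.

(11, 29)

tangent at (6, 13): λ = (3·6² + 18)/(2·13) ≡ 3/26. 26⁻¹ ≡ 30 (mod 41), so λ ≡ 3·30 ≡ 8.
  x = λ² - 6 - 6 = 64 - 12 ≡ 11; y = λ·(6 - 11) - 13 ≡ 29. → (11, 29)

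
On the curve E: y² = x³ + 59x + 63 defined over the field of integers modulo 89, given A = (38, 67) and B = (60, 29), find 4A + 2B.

(53, 12)

First 4A:
Double-and-add on 4 = (100)₂. Start with A = (38, 67) for the leading 1-bit.
double: tangent at (38, 67): λ = (3·38² + 59)/(2·67) ≡ 30/45. 45⁻¹ ≡ 2 (mod 89) since 45·2 = 90 ≡ 1, so λ ≡ 30·2 ≡ 60.
  x = λ² - 38 - 38 = 3600 - 76 ≡ 53; y = λ·(38 - 53) - 67 ≡ 12. → (53, 12)
double: tangent at (53, 12): λ = (3·53² + 59)/(2·12) ≡ 31/24. 24⁻¹ ≡ 26 (mod 89) since 24·26 = 624 ≡ 1, so λ ≡ 31·26 ≡ 5.
  x = λ² - 53 - 53 = 25 - 106 ≡ 8; y = λ·(53 - 8) - 12 ≡ 35. → (8, 35)
4A = (8, 35).
Next 2B:
Repeated addition: build up to 2B.
2B: tangent at (60, 29): λ = (3·60² + 59)/(2·29) ≡ 1/58. 58⁻¹ ≡ 66 (mod 89) since 58·66 = 3828 ≡ 1, so λ ≡ 1·66 ≡ 66.
  x = λ² - 60 - 60 = 4356 - 120 ≡ 53; y = λ·(60 - 53) - 29 ≡ 77. → (53, 77)
2B = (53, 77).
Finally 4A + 2B:
(8, 35) + (53, 77). λ = (77 - 35)/(53 - 8) ≡ 42/45 mod 89. 45⁻¹ ≡ 2 (mod 89), so λ ≡ 84.
  x = λ² - 8 - 53 = 7056 - 61 ≡ 53; y = λ·(8 - 53) - 35 ≡ 12. → (53, 12)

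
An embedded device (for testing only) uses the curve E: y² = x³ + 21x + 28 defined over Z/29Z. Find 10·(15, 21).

Write G = (15, 21).
Repeated addition: build up to 10G.
2G: tangent at (15, 21): λ = (3·15² + 21)/(2·21) ≡ 0/13. 13⁻¹ ≡ 9 (mod 29), so λ ≡ 0·9 ≡ 0.
  x = λ² - 15 - 15 = 0 - 30 ≡ 28; y = λ·(15 - 28) - 21 ≡ 8. → (28, 8)
3G: (28, 8) + (15, 21). λ = (21 - 8)/(15 - 28) ≡ 13/16 mod 29. 16⁻¹ ≡ 20 (mod 29) since 16·20 = 320 ≡ 1, so λ ≡ 28.
  x = λ² - 28 - 15 = 784 - 43 ≡ 16; y = λ·(28 - 16) - 8 ≡ 9. → (16, 9)
4G: (16, 9) + (15, 21). λ = (21 - 9)/(15 - 16) ≡ 12/28 mod 29. 28⁻¹ ≡ 28 (mod 29) since 28·28 = 784 ≡ 1, so λ ≡ 17.
  x = λ² - 16 - 15 = 289 - 31 ≡ 26; y = λ·(16 - 26) - 9 ≡ 24. → (26, 24)
5G: (26, 24) + (15, 21). λ = (21 - 24)/(15 - 26) ≡ 26/18 mod 29. 18⁻¹ ≡ 21 (mod 29), so λ ≡ 24.
  x = λ² - 26 - 15 = 576 - 41 ≡ 13; y = λ·(26 - 13) - 24 ≡ 27. → (13, 27)
6G: (13, 27) + (15, 21). λ = (21 - 27)/(15 - 13) ≡ 23/2 mod 29. 2⁻¹ ≡ 15 (mod 29), so λ ≡ 26.
  x = λ² - 13 - 15 = 676 - 28 ≡ 10; y = λ·(13 - 10) - 27 ≡ 22. → (10, 22)
7G: (10, 22) + (15, 21). λ = (21 - 22)/(15 - 10) ≡ 28/5 mod 29. 5⁻¹ ≡ 6 (mod 29) since 5·6 = 30 ≡ 1, so λ ≡ 23.
  x = λ² - 10 - 15 = 529 - 25 ≡ 11; y = λ·(10 - 11) - 22 ≡ 13. → (11, 13)
8G: (11, 13) + (15, 21). λ = (21 - 13)/(15 - 11) ≡ 8/4 mod 29. 4⁻¹ ≡ 22 (mod 29) since 4·22 = 88 ≡ 1, so λ ≡ 2.
  x = λ² - 11 - 15 = 4 - 26 ≡ 7; y = λ·(11 - 7) - 13 ≡ 24. → (7, 24)
9G: (7, 24) + (15, 21). λ = (21 - 24)/(15 - 7) ≡ 26/8 mod 29. 8⁻¹ ≡ 11 (mod 29) since 8·11 = 88 ≡ 1, so λ ≡ 25.
  x = λ² - 7 - 15 = 625 - 22 ≡ 23; y = λ·(7 - 23) - 24 ≡ 11. → (23, 11)
10G: (23, 11) + (15, 21). λ = (21 - 11)/(15 - 23) ≡ 10/21 mod 29. 21⁻¹ ≡ 18 (mod 29) since 21·18 = 378 ≡ 1, so λ ≡ 6.
  x = λ² - 23 - 15 = 36 - 38 ≡ 27; y = λ·(23 - 27) - 11 ≡ 23. → (27, 23)

(27, 23)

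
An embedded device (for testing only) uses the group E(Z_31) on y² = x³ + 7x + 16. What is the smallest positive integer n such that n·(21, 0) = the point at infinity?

2P: (21, 0) + (21, 0): same x and y₁ ≡ -y₂, so the sum is the point at infinity.
2P = the point at infinity, so the order is 2.

2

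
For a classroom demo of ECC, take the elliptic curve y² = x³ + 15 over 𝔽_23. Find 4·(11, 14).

Write P = (11, 14).
Double-and-add on 4 = (100)₂. Start with P = (11, 14) for the leading 1-bit.
double: tangent at (11, 14): λ = (3·11² + 0)/(2·14) ≡ 18/5. 5⁻¹ ≡ 14 (mod 23) since 5·14 = 70 ≡ 1, so λ ≡ 18·14 ≡ 22.
  x = λ² - 11 - 11 = 484 - 22 ≡ 2; y = λ·(11 - 2) - 14 ≡ 0. → (2, 0)
double: (2, 0) + (2, 0): same x and y₁ ≡ -y₂, so the sum is 𝒪.

O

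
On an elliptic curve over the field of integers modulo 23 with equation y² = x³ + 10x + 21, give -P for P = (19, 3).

-(19, 3) = (19, -3 mod 23) = (19, 20).

(19, 20)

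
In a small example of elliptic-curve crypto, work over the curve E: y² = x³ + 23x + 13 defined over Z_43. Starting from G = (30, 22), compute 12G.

(7, 42)

Repeated addition: build up to 12G.
2G: tangent at (30, 22): λ = (3·30² + 23)/(2·22) ≡ 14/1. 1⁻¹ ≡ 1 (mod 43), so λ ≡ 14·1 ≡ 14.
  x = λ² - 30 - 30 = 196 - 60 ≡ 7; y = λ·(30 - 7) - 22 ≡ 42. → (7, 42)
3G: (7, 42) + (30, 22). λ = (22 - 42)/(30 - 7) ≡ 23/23 mod 43. 23⁻¹ ≡ 15 (mod 43) since 23·15 = 345 ≡ 1, so λ ≡ 1.
  x = λ² - 7 - 30 = 1 - 37 ≡ 7; y = λ·(7 - 7) - 42 ≡ 1. → (7, 1)
4G: (7, 1) + (30, 22). λ = (22 - 1)/(30 - 7) ≡ 21/23 mod 43. 23⁻¹ ≡ 15 (mod 43), so λ ≡ 14.
  x = λ² - 7 - 30 = 196 - 37 ≡ 30; y = λ·(7 - 30) - 1 ≡ 21. → (30, 21)
5G: (30, 21) + (30, 22): same x and y₁ ≡ -y₂, so the sum is O.
6G: O + (30, 22) = (30, 22) (identity).
7G: tangent at (30, 22): λ = (3·30² + 23)/(2·22) ≡ 14/1. 1⁻¹ ≡ 1 (mod 43), so λ ≡ 14·1 ≡ 14.
  x = λ² - 30 - 30 = 196 - 60 ≡ 7; y = λ·(30 - 7) - 22 ≡ 42. → (7, 42)
8G: (7, 42) + (30, 22). λ = (22 - 42)/(30 - 7) ≡ 23/23 mod 43. 23⁻¹ ≡ 15 (mod 43) since 23·15 = 345 ≡ 1, so λ ≡ 1.
  x = λ² - 7 - 30 = 1 - 37 ≡ 7; y = λ·(7 - 7) - 42 ≡ 1. → (7, 1)
9G: (7, 1) + (30, 22). λ = (22 - 1)/(30 - 7) ≡ 21/23 mod 43. 23⁻¹ ≡ 15 (mod 43) since 23·15 = 345 ≡ 1, so λ ≡ 14.
  x = λ² - 7 - 30 = 196 - 37 ≡ 30; y = λ·(7 - 30) - 1 ≡ 21. → (30, 21)
10G: (30, 21) + (30, 22): same x and y₁ ≡ -y₂, so the sum is O.
11G: O + (30, 22) = (30, 22) (identity).
12G: tangent at (30, 22): λ = (3·30² + 23)/(2·22) ≡ 14/1. 1⁻¹ ≡ 1 (mod 43), so λ ≡ 14·1 ≡ 14.
  x = λ² - 30 - 30 = 196 - 60 ≡ 7; y = λ·(30 - 7) - 22 ≡ 42. → (7, 42)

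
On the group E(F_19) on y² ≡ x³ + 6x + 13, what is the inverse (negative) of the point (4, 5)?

-(4, 5) = (4, -5 mod 19) = (4, 14).

(4, 14)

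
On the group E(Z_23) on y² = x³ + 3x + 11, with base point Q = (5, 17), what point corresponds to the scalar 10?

Repeated addition: build up to 10Q.
2Q: tangent at (5, 17): λ = (3·5² + 3)/(2·17) ≡ 9/11. 11⁻¹ ≡ 21 (mod 23), so λ ≡ 9·21 ≡ 5.
  x = λ² - 5 - 5 = 25 - 10 ≡ 15; y = λ·(5 - 15) - 17 ≡ 2. → (15, 2)
3Q: (15, 2) + (5, 17). λ = (17 - 2)/(5 - 15) ≡ 15/13 mod 23. 13⁻¹ ≡ 16 (mod 23), so λ ≡ 10.
  x = λ² - 15 - 5 = 100 - 20 ≡ 11; y = λ·(15 - 11) - 2 ≡ 15. → (11, 15)
4Q: (11, 15) + (5, 17). λ = (17 - 15)/(5 - 11) ≡ 2/17 mod 23. 17⁻¹ ≡ 19 (mod 23), so λ ≡ 15.
  x = λ² - 11 - 5 = 225 - 16 ≡ 2; y = λ·(11 - 2) - 15 ≡ 5. → (2, 5)
5Q: (2, 5) + (5, 17). λ = (17 - 5)/(5 - 2) ≡ 12/3 mod 23. 3⁻¹ ≡ 8 (mod 23), so λ ≡ 4.
  x = λ² - 2 - 5 = 16 - 7 ≡ 9; y = λ·(2 - 9) - 5 ≡ 13. → (9, 13)
6Q: (9, 13) + (5, 17). λ = (17 - 13)/(5 - 9) ≡ 4/19 mod 23. 19⁻¹ ≡ 17 (mod 23), so λ ≡ 22.
  x = λ² - 9 - 5 = 484 - 14 ≡ 10; y = λ·(9 - 10) - 13 ≡ 11. → (10, 11)
7Q: (10, 11) + (5, 17). λ = (17 - 11)/(5 - 10) ≡ 6/18 mod 23. 18⁻¹ ≡ 9 (mod 23), so λ ≡ 8.
  x = λ² - 10 - 5 = 64 - 15 ≡ 3; y = λ·(10 - 3) - 11 ≡ 22. → (3, 22)
8Q: (3, 22) + (5, 17). λ = (17 - 22)/(5 - 3) ≡ 18/2 mod 23. 2⁻¹ ≡ 12 (mod 23) since 2·12 = 24 ≡ 1, so λ ≡ 9.
  x = λ² - 3 - 5 = 81 - 8 ≡ 4; y = λ·(3 - 4) - 22 ≡ 15. → (4, 15)
9Q: (4, 15) + (5, 17). λ = (17 - 15)/(5 - 4) ≡ 2/1 mod 23. 1⁻¹ ≡ 1 (mod 23) since 1·1 = 1 ≡ 1, so λ ≡ 2.
  x = λ² - 4 - 5 = 4 - 9 ≡ 18; y = λ·(4 - 18) - 15 ≡ 3. → (18, 3)
10Q: (18, 3) + (5, 17). λ = (17 - 3)/(5 - 18) ≡ 14/10 mod 23. 10⁻¹ ≡ 7 (mod 23) since 10·7 = 70 ≡ 1, so λ ≡ 6.
  x = λ² - 18 - 5 = 36 - 23 ≡ 13; y = λ·(18 - 13) - 3 ≡ 4. → (13, 4)

(13, 4)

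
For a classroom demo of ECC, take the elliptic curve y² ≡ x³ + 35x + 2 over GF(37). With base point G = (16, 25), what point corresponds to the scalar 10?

O

Repeated addition: build up to 10G.
2G: tangent at (16, 25): λ = (3·16² + 35)/(2·25) ≡ 26/13. 13⁻¹ ≡ 20 (mod 37), so λ ≡ 26·20 ≡ 2.
  x = λ² - 16 - 16 = 4 - 32 ≡ 9; y = λ·(16 - 9) - 25 ≡ 26. → (9, 26)
3G: (9, 26) + (16, 25). λ = (25 - 26)/(16 - 9) ≡ 36/7 mod 37. 7⁻¹ ≡ 16 (mod 37), so λ ≡ 21.
  x = λ² - 9 - 16 = 441 - 25 ≡ 9; y = λ·(9 - 9) - 26 ≡ 11. → (9, 11)
4G: (9, 11) + (16, 25). λ = (25 - 11)/(16 - 9) ≡ 14/7 mod 37. 7⁻¹ ≡ 16 (mod 37) since 7·16 = 112 ≡ 1, so λ ≡ 2.
  x = λ² - 9 - 16 = 4 - 25 ≡ 16; y = λ·(9 - 16) - 11 ≡ 12. → (16, 12)
5G: (16, 12) + (16, 25): same x and y₁ ≡ -y₂, so the sum is ∞.
6G: ∞ + (16, 25) = (16, 25) (identity).
7G: tangent at (16, 25): λ = (3·16² + 35)/(2·25) ≡ 26/13. 13⁻¹ ≡ 20 (mod 37), so λ ≡ 26·20 ≡ 2.
  x = λ² - 16 - 16 = 4 - 32 ≡ 9; y = λ·(16 - 9) - 25 ≡ 26. → (9, 26)
8G: (9, 26) + (16, 25). λ = (25 - 26)/(16 - 9) ≡ 36/7 mod 37. 7⁻¹ ≡ 16 (mod 37) since 7·16 = 112 ≡ 1, so λ ≡ 21.
  x = λ² - 9 - 16 = 441 - 25 ≡ 9; y = λ·(9 - 9) - 26 ≡ 11. → (9, 11)
9G: (9, 11) + (16, 25). λ = (25 - 11)/(16 - 9) ≡ 14/7 mod 37. 7⁻¹ ≡ 16 (mod 37) since 7·16 = 112 ≡ 1, so λ ≡ 2.
  x = λ² - 9 - 16 = 4 - 25 ≡ 16; y = λ·(9 - 16) - 11 ≡ 12. → (16, 12)
10G: (16, 12) + (16, 25): same x and y₁ ≡ -y₂, so the sum is ∞.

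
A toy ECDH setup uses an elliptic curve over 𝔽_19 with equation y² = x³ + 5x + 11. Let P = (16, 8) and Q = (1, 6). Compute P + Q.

(16, 8) + (1, 6). λ = (6 - 8)/(1 - 16) ≡ 17/4 mod 19. 4⁻¹ ≡ 5 (mod 19), so λ ≡ 9.
  x = λ² - 16 - 1 = 81 - 17 ≡ 7; y = λ·(16 - 7) - 8 ≡ 16. → (7, 16)

(7, 16)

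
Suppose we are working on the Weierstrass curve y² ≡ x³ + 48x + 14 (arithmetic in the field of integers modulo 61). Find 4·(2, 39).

Write G = (2, 39).
Repeated addition: build up to 4G.
2G: tangent at (2, 39): λ = (3·2² + 48)/(2·39) ≡ 60/17. 17⁻¹ ≡ 18 (mod 61), so λ ≡ 60·18 ≡ 43.
  x = λ² - 2 - 2 = 1849 - 4 ≡ 15; y = λ·(2 - 15) - 39 ≡ 12. → (15, 12)
3G: (15, 12) + (2, 39). λ = (39 - 12)/(2 - 15) ≡ 27/48 mod 61. 48⁻¹ ≡ 14 (mod 61), so λ ≡ 12.
  x = λ² - 15 - 2 = 144 - 17 ≡ 5; y = λ·(15 - 5) - 12 ≡ 47. → (5, 47)
4G: (5, 47) + (2, 39). λ = (39 - 47)/(2 - 5) ≡ 53/58 mod 61. 58⁻¹ ≡ 20 (mod 61) since 58·20 = 1160 ≡ 1, so λ ≡ 23.
  x = λ² - 5 - 2 = 529 - 7 ≡ 34; y = λ·(5 - 34) - 47 ≡ 18. → (34, 18)

(34, 18)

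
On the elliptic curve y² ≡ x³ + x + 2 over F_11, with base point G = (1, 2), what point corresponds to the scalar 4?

O

Double-and-add on 4 = (100)₂. Start with G = (1, 2) for the leading 1-bit.
double: tangent at (1, 2): λ = (3·1² + 1)/(2·2) ≡ 4/4. 4⁻¹ ≡ 3 (mod 11), so λ ≡ 4·3 ≡ 1.
  x = λ² - 1 - 1 = 1 - 2 ≡ 10; y = λ·(1 - 10) - 2 ≡ 0. → (10, 0)
double: (10, 0) + (10, 0): same x and y₁ ≡ -y₂, so the sum is ∞.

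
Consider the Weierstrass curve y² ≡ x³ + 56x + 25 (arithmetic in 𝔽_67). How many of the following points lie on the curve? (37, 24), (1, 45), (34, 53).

(37, 24): 24² ≡ 40, rhs ≡ 21 → off.
(1, 45): 45² ≡ 15, rhs ≡ 15 → on.
(34, 53): 53² ≡ 62, rhs ≡ 28 → off.

1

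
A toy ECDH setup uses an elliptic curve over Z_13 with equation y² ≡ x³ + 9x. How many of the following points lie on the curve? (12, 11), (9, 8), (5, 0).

(12, 11): 11² ≡ 4, rhs ≡ 3 → off.
(9, 8): 8² ≡ 12, rhs ≡ 4 → off.
(5, 0): 0² ≡ 0, rhs ≡ 1 → off.

0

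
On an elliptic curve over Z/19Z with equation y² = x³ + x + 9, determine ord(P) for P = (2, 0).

2P: (2, 0) + (2, 0): same x and y₁ ≡ -y₂, so the sum is 𝒪.
2P = 𝒪, so the order is 2.

2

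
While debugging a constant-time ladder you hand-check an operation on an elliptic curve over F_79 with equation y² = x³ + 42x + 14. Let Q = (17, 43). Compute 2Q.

(18, 19)

tangent at (17, 43): λ = (3·17² + 42)/(2·43) ≡ 40/7. 7⁻¹ ≡ 34 (mod 79), so λ ≡ 40·34 ≡ 17.
  x = λ² - 17 - 17 = 289 - 34 ≡ 18; y = λ·(17 - 18) - 43 ≡ 19. → (18, 19)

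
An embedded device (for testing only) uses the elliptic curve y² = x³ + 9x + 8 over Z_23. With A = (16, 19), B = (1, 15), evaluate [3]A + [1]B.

(4, 4)

First 3A:
Repeated addition: build up to 3A.
2A: tangent at (16, 19): λ = (3·16² + 9)/(2·19) ≡ 18/15. 15⁻¹ ≡ 20 (mod 23) since 15·20 = 300 ≡ 1, so λ ≡ 18·20 ≡ 15.
  x = λ² - 16 - 16 = 225 - 32 ≡ 9; y = λ·(16 - 9) - 19 ≡ 17. → (9, 17)
3A: (9, 17) + (16, 19). λ = (19 - 17)/(16 - 9) ≡ 2/7 mod 23. 7⁻¹ ≡ 10 (mod 23), so λ ≡ 20.
  x = λ² - 9 - 16 = 400 - 25 ≡ 7; y = λ·(9 - 7) - 17 ≡ 0. → (7, 0)
3A = (7, 0).
Finally 3A + B:
(7, 0) + (1, 15). λ = (15 - 0)/(1 - 7) ≡ 15/17 mod 23. 17⁻¹ ≡ 19 (mod 23) since 17·19 = 323 ≡ 1, so λ ≡ 9.
  x = λ² - 7 - 1 = 81 - 8 ≡ 4; y = λ·(7 - 4) - 0 ≡ 4. → (4, 4)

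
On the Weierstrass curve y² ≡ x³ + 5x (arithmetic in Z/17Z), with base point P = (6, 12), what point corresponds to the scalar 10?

Repeated addition: build up to 10P.
2P: tangent at (6, 12): λ = (3·6² + 5)/(2·12) ≡ 11/7. 7⁻¹ ≡ 5 (mod 17) since 7·5 = 35 ≡ 1, so λ ≡ 11·5 ≡ 4.
  x = λ² - 6 - 6 = 16 - 12 ≡ 4; y = λ·(6 - 4) - 12 ≡ 13. → (4, 13)
3P: (4, 13) + (6, 12). λ = (12 - 13)/(6 - 4) ≡ 16/2 mod 17. 2⁻¹ ≡ 9 (mod 17) since 2·9 = 18 ≡ 1, so λ ≡ 8.
  x = λ² - 4 - 6 = 64 - 10 ≡ 3; y = λ·(4 - 3) - 13 ≡ 12. → (3, 12)
4P: (3, 12) + (6, 12). λ = (12 - 12)/(6 - 3) ≡ 0/3 mod 17. 3⁻¹ ≡ 6 (mod 17) since 3·6 = 18 ≡ 1, so λ ≡ 0.
  x = λ² - 3 - 6 = 0 - 9 ≡ 8; y = λ·(3 - 8) - 12 ≡ 5. → (8, 5)
5P: (8, 5) + (6, 12). λ = (12 - 5)/(6 - 8) ≡ 7/15 mod 17. 15⁻¹ ≡ 8 (mod 17) since 15·8 = 120 ≡ 1, so λ ≡ 5.
  x = λ² - 8 - 6 = 25 - 14 ≡ 11; y = λ·(8 - 11) - 5 ≡ 14. → (11, 14)
6P: (11, 14) + (6, 12). λ = (12 - 14)/(6 - 11) ≡ 15/12 mod 17. 12⁻¹ ≡ 10 (mod 17), so λ ≡ 14.
  x = λ² - 11 - 6 = 196 - 17 ≡ 9; y = λ·(11 - 9) - 14 ≡ 14. → (9, 14)
7P: (9, 14) + (6, 12). λ = (12 - 14)/(6 - 9) ≡ 15/14 mod 17. 14⁻¹ ≡ 11 (mod 17), so λ ≡ 12.
  x = λ² - 9 - 6 = 144 - 15 ≡ 10; y = λ·(9 - 10) - 14 ≡ 8. → (10, 8)
8P: (10, 8) + (6, 12). λ = (12 - 8)/(6 - 10) ≡ 4/13 mod 17. 13⁻¹ ≡ 4 (mod 17), so λ ≡ 16.
  x = λ² - 10 - 6 = 256 - 16 ≡ 2; y = λ·(10 - 2) - 8 ≡ 1. → (2, 1)
9P: (2, 1) + (6, 12). λ = (12 - 1)/(6 - 2) ≡ 11/4 mod 17. 4⁻¹ ≡ 13 (mod 17), so λ ≡ 7.
  x = λ² - 2 - 6 = 49 - 8 ≡ 7; y = λ·(2 - 7) - 1 ≡ 15. → (7, 15)
10P: (7, 15) + (6, 12). λ = (12 - 15)/(6 - 7) ≡ 14/16 mod 17. 16⁻¹ ≡ 16 (mod 17), so λ ≡ 3.
  x = λ² - 7 - 6 = 9 - 13 ≡ 13; y = λ·(7 - 13) - 15 ≡ 1. → (13, 1)

(13, 1)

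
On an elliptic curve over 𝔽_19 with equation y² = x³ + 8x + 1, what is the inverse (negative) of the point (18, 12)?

(18, 7)

-(18, 12) = (18, -12 mod 19) = (18, 7).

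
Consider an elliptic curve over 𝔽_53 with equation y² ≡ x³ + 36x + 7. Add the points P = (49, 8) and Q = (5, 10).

(37, 30)

(49, 8) + (5, 10). λ = (10 - 8)/(5 - 49) ≡ 2/9 mod 53. 9⁻¹ ≡ 6 (mod 53), so λ ≡ 12.
  x = λ² - 49 - 5 = 144 - 54 ≡ 37; y = λ·(49 - 37) - 8 ≡ 30. → (37, 30)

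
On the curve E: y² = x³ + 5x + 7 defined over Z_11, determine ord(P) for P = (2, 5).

8

2P: tangent at (2, 5): λ = (3·2² + 5)/(2·5) ≡ 6/10. 10⁻¹ ≡ 10 (mod 11) since 10·10 = 100 ≡ 1, so λ ≡ 6·10 ≡ 5.
  x = λ² - 2 - 2 = 25 - 4 ≡ 10; y = λ·(2 - 10) - 5 ≡ 10. → (10, 10)
3P: (10, 10) + (2, 5). λ = (5 - 10)/(2 - 10) ≡ 6/3 mod 11. 3⁻¹ ≡ 4 (mod 11), so λ ≡ 2.
  x = λ² - 10 - 2 = 4 - 12 ≡ 3; y = λ·(10 - 3) - 10 ≡ 4. → (3, 4)
4P: (3, 4) + (2, 5). λ = (5 - 4)/(2 - 3) ≡ 1/10 mod 11. 10⁻¹ ≡ 10 (mod 11), so λ ≡ 10.
  x = λ² - 3 - 2 = 100 - 5 ≡ 7; y = λ·(3 - 7) - 4 ≡ 0. → (7, 0)
5P: (7, 0) + (2, 5). λ = (5 - 0)/(2 - 7) ≡ 5/6 mod 11. 6⁻¹ ≡ 2 (mod 11), so λ ≡ 10.
  x = λ² - 7 - 2 = 100 - 9 ≡ 3; y = λ·(7 - 3) - 0 ≡ 7. → (3, 7)
6P: (3, 7) + (2, 5). λ = (5 - 7)/(2 - 3) ≡ 9/10 mod 11. 10⁻¹ ≡ 10 (mod 11), so λ ≡ 2.
  x = λ² - 3 - 2 = 4 - 5 ≡ 10; y = λ·(3 - 10) - 7 ≡ 1. → (10, 1)
7P: (10, 1) + (2, 5). λ = (5 - 1)/(2 - 10) ≡ 4/3 mod 11. 3⁻¹ ≡ 4 (mod 11), so λ ≡ 5.
  x = λ² - 10 - 2 = 25 - 12 ≡ 2; y = λ·(10 - 2) - 1 ≡ 6. → (2, 6)
8P: (2, 6) + (2, 5): same x and y₁ ≡ -y₂, so the sum is ∞.
8P = ∞, so the order is 8.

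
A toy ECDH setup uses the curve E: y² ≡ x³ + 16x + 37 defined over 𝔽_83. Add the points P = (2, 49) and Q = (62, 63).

(28, 39)

(2, 49) + (62, 63). λ = (63 - 49)/(62 - 2) ≡ 14/60 mod 83. 60⁻¹ ≡ 18 (mod 83) since 60·18 = 1080 ≡ 1, so λ ≡ 3.
  x = λ² - 2 - 62 = 9 - 64 ≡ 28; y = λ·(2 - 28) - 49 ≡ 39. → (28, 39)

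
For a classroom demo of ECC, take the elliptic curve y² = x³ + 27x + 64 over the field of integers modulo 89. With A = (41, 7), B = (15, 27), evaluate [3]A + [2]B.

(48, 41)

First 3A:
Repeated addition: build up to 3A.
2A: tangent at (41, 7): λ = (3·41² + 27)/(2·7) ≡ 86/14. 14⁻¹ ≡ 70 (mod 89), so λ ≡ 86·70 ≡ 57.
  x = λ² - 41 - 41 = 3249 - 82 ≡ 52; y = λ·(41 - 52) - 7 ≡ 78. → (52, 78)
3A: (52, 78) + (41, 7). λ = (7 - 78)/(41 - 52) ≡ 18/78 mod 89. 78⁻¹ ≡ 8 (mod 89) since 78·8 = 624 ≡ 1, so λ ≡ 55.
  x = λ² - 52 - 41 = 3025 - 93 ≡ 84; y = λ·(52 - 84) - 78 ≡ 31. → (84, 31)
3A = (84, 31).
Next 2B:
Repeated addition: build up to 2B.
2B: tangent at (15, 27): λ = (3·15² + 27)/(2·27) ≡ 79/54. 54⁻¹ ≡ 61 (mod 89) since 54·61 = 3294 ≡ 1, so λ ≡ 79·61 ≡ 13.
  x = λ² - 15 - 15 = 169 - 30 ≡ 50; y = λ·(15 - 50) - 27 ≡ 52. → (50, 52)
2B = (50, 52).
Finally 3A + 2B:
(84, 31) + (50, 52). λ = (52 - 31)/(50 - 84) ≡ 21/55 mod 89. 55⁻¹ ≡ 34 (mod 89), so λ ≡ 2.
  x = λ² - 84 - 50 = 4 - 134 ≡ 48; y = λ·(84 - 48) - 31 ≡ 41. → (48, 41)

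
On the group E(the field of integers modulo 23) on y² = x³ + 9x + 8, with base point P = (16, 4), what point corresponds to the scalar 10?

Repeated addition: build up to 10P.
2P: tangent at (16, 4): λ = (3·16² + 9)/(2·4) ≡ 18/8. 8⁻¹ ≡ 3 (mod 23) since 8·3 = 24 ≡ 1, so λ ≡ 18·3 ≡ 8.
  x = λ² - 16 - 16 = 64 - 32 ≡ 9; y = λ·(16 - 9) - 4 ≡ 6. → (9, 6)
3P: (9, 6) + (16, 4). λ = (4 - 6)/(16 - 9) ≡ 21/7 mod 23. 7⁻¹ ≡ 10 (mod 23) since 7·10 = 70 ≡ 1, so λ ≡ 3.
  x = λ² - 9 - 16 = 9 - 25 ≡ 7; y = λ·(9 - 7) - 6 ≡ 0. → (7, 0)
4P: (7, 0) + (16, 4). λ = (4 - 0)/(16 - 7) ≡ 4/9 mod 23. 9⁻¹ ≡ 18 (mod 23) since 9·18 = 162 ≡ 1, so λ ≡ 3.
  x = λ² - 7 - 16 = 9 - 23 ≡ 9; y = λ·(7 - 9) - 0 ≡ 17. → (9, 17)
5P: (9, 17) + (16, 4). λ = (4 - 17)/(16 - 9) ≡ 10/7 mod 23. 7⁻¹ ≡ 10 (mod 23), so λ ≡ 8.
  x = λ² - 9 - 16 = 64 - 25 ≡ 16; y = λ·(9 - 16) - 17 ≡ 19. → (16, 19)
6P: (16, 19) + (16, 4): same x and y₁ ≡ -y₂, so the sum is ∞.
7P: ∞ + (16, 4) = (16, 4) (identity).
8P: tangent at (16, 4): λ = (3·16² + 9)/(2·4) ≡ 18/8. 8⁻¹ ≡ 3 (mod 23) since 8·3 = 24 ≡ 1, so λ ≡ 18·3 ≡ 8.
  x = λ² - 16 - 16 = 64 - 32 ≡ 9; y = λ·(16 - 9) - 4 ≡ 6. → (9, 6)
9P: (9, 6) + (16, 4). λ = (4 - 6)/(16 - 9) ≡ 21/7 mod 23. 7⁻¹ ≡ 10 (mod 23), so λ ≡ 3.
  x = λ² - 9 - 16 = 9 - 25 ≡ 7; y = λ·(9 - 7) - 6 ≡ 0. → (7, 0)
10P: (7, 0) + (16, 4). λ = (4 - 0)/(16 - 7) ≡ 4/9 mod 23. 9⁻¹ ≡ 18 (mod 23), so λ ≡ 3.
  x = λ² - 7 - 16 = 9 - 23 ≡ 9; y = λ·(7 - 9) - 0 ≡ 17. → (9, 17)

(9, 17)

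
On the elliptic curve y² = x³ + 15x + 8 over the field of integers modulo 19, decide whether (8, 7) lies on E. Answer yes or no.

no

y² = 7² ≡ 11; x³ + 15x + 8 = 640 ≡ 13 (mod 19). 11 ≠ 13.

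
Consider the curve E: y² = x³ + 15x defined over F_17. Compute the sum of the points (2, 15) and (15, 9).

(2, 15) + (15, 9). λ = (9 - 15)/(15 - 2) ≡ 11/13 mod 17. 13⁻¹ ≡ 4 (mod 17) since 13·4 = 52 ≡ 1, so λ ≡ 10.
  x = λ² - 2 - 15 = 100 - 17 ≡ 15; y = λ·(2 - 15) - 15 ≡ 8. → (15, 8)

(15, 8)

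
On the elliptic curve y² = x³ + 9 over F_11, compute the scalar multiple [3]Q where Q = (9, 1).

Repeated addition: build up to 3Q.
2Q: tangent at (9, 1): λ = (3·9² + 0)/(2·1) ≡ 1/2. 2⁻¹ ≡ 6 (mod 11), so λ ≡ 1·6 ≡ 6.
  x = λ² - 9 - 9 = 36 - 18 ≡ 7; y = λ·(9 - 7) - 1 ≡ 0. → (7, 0)
3Q: (7, 0) + (9, 1). λ = (1 - 0)/(9 - 7) ≡ 1/2 mod 11. 2⁻¹ ≡ 6 (mod 11), so λ ≡ 6.
  x = λ² - 7 - 9 = 36 - 16 ≡ 9; y = λ·(7 - 9) - 0 ≡ 10. → (9, 10)

(9, 10)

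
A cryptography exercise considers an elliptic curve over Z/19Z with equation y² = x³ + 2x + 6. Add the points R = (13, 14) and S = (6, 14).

(0, 5)

(13, 14) + (6, 14). λ = (14 - 14)/(6 - 13) ≡ 0/12 mod 19. 12⁻¹ ≡ 8 (mod 19) since 12·8 = 96 ≡ 1, so λ ≡ 0.
  x = λ² - 13 - 6 = 0 - 19 ≡ 0; y = λ·(13 - 0) - 14 ≡ 5. → (0, 5)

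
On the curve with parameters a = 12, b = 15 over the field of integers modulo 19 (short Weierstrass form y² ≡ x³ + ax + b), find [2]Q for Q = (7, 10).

(16, 3)

tangent at (7, 10): λ = (3·7² + 12)/(2·10) ≡ 7/1. 1⁻¹ ≡ 1 (mod 19), so λ ≡ 7·1 ≡ 7.
  x = λ² - 7 - 7 = 49 - 14 ≡ 16; y = λ·(7 - 16) - 10 ≡ 3. → (16, 3)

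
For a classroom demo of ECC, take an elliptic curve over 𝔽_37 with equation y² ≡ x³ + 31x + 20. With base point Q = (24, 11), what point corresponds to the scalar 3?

(5, 35)

Repeated addition: build up to 3Q.
2Q: tangent at (24, 11): λ = (3·24² + 31)/(2·11) ≡ 20/22. 22⁻¹ ≡ 32 (mod 37) since 22·32 = 704 ≡ 1, so λ ≡ 20·32 ≡ 11.
  x = λ² - 24 - 24 = 121 - 48 ≡ 36; y = λ·(24 - 36) - 11 ≡ 5. → (36, 5)
3Q: (36, 5) + (24, 11). λ = (11 - 5)/(24 - 36) ≡ 6/25 mod 37. 25⁻¹ ≡ 3 (mod 37), so λ ≡ 18.
  x = λ² - 36 - 24 = 324 - 60 ≡ 5; y = λ·(36 - 5) - 5 ≡ 35. → (5, 35)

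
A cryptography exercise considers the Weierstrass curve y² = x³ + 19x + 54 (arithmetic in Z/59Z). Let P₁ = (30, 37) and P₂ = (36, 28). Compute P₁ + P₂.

(10, 51)

(30, 37) + (36, 28). λ = (28 - 37)/(36 - 30) ≡ 50/6 mod 59. 6⁻¹ ≡ 10 (mod 59), so λ ≡ 28.
  x = λ² - 30 - 36 = 784 - 66 ≡ 10; y = λ·(30 - 10) - 37 ≡ 51. → (10, 51)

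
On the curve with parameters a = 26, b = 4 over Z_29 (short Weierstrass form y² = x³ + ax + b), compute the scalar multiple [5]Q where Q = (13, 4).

Double-and-add on 5 = (101)₂. Start with Q = (13, 4) for the leading 1-bit.
double: tangent at (13, 4): λ = (3·13² + 26)/(2·4) ≡ 11/8. 8⁻¹ ≡ 11 (mod 29), so λ ≡ 11·11 ≡ 5.
  x = λ² - 13 - 13 = 25 - 26 ≡ 28; y = λ·(13 - 28) - 4 ≡ 8. → (28, 8)
double: tangent at (28, 8): λ = (3·28² + 26)/(2·8) ≡ 0/16. 16⁻¹ ≡ 20 (mod 29) since 16·20 = 320 ≡ 1, so λ ≡ 0·20 ≡ 0.
  x = λ² - 28 - 28 = 0 - 56 ≡ 2; y = λ·(28 - 2) - 8 ≡ 21. → (2, 21)
add Q: (2, 21) + (13, 4). λ = (4 - 21)/(13 - 2) ≡ 12/11 mod 29. 11⁻¹ ≡ 8 (mod 29), so λ ≡ 9.
  x = λ² - 2 - 13 = 81 - 15 ≡ 8; y = λ·(2 - 8) - 21 ≡ 12. → (8, 12)

(8, 12)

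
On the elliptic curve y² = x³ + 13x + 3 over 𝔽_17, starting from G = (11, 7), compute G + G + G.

(4, 0)

Repeated addition: build up to 3G.
2G: tangent at (11, 7): λ = (3·11² + 13)/(2·7) ≡ 2/14. 14⁻¹ ≡ 11 (mod 17), so λ ≡ 2·11 ≡ 5.
  x = λ² - 11 - 11 = 25 - 22 ≡ 3; y = λ·(11 - 3) - 7 ≡ 16. → (3, 16)
3G: (3, 16) + (11, 7). λ = (7 - 16)/(11 - 3) ≡ 8/8 mod 17. 8⁻¹ ≡ 15 (mod 17), so λ ≡ 1.
  x = λ² - 3 - 11 = 1 - 14 ≡ 4; y = λ·(3 - 4) - 16 ≡ 0. → (4, 0)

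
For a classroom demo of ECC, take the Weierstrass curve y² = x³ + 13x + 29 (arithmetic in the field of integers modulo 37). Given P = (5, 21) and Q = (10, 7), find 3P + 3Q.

First 3P:
Repeated addition: build up to 3P.
2P: tangent at (5, 21): λ = (3·5² + 13)/(2·21) ≡ 14/5. 5⁻¹ ≡ 15 (mod 37) since 5·15 = 75 ≡ 1, so λ ≡ 14·15 ≡ 25.
  x = λ² - 5 - 5 = 625 - 10 ≡ 23; y = λ·(5 - 23) - 21 ≡ 10. → (23, 10)
3P: (23, 10) + (5, 21). λ = (21 - 10)/(5 - 23) ≡ 11/19 mod 37. 19⁻¹ ≡ 2 (mod 37) since 19·2 = 38 ≡ 1, so λ ≡ 22.
  x = λ² - 23 - 5 = 484 - 28 ≡ 12; y = λ·(23 - 12) - 10 ≡ 10. → (12, 10)
3P = (12, 10).
Next 3Q:
Repeated addition: build up to 3Q.
2Q: tangent at (10, 7): λ = (3·10² + 13)/(2·7) ≡ 17/14. 14⁻¹ ≡ 8 (mod 37) since 14·8 = 112 ≡ 1, so λ ≡ 17·8 ≡ 25.
  x = λ² - 10 - 10 = 625 - 20 ≡ 13; y = λ·(10 - 13) - 7 ≡ 29. → (13, 29)
3Q: (13, 29) + (10, 7). λ = (7 - 29)/(10 - 13) ≡ 15/34 mod 37. 34⁻¹ ≡ 12 (mod 37), so λ ≡ 32.
  x = λ² - 13 - 10 = 1024 - 23 ≡ 2; y = λ·(13 - 2) - 29 ≡ 27. → (2, 27)
3Q = (2, 27).
Finally 3P + 3Q:
(12, 10) + (2, 27). λ = (27 - 10)/(2 - 12) ≡ 17/27 mod 37. 27⁻¹ ≡ 11 (mod 37), so λ ≡ 2.
  x = λ² - 12 - 2 = 4 - 14 ≡ 27; y = λ·(12 - 27) - 10 ≡ 34. → (27, 34)

(27, 34)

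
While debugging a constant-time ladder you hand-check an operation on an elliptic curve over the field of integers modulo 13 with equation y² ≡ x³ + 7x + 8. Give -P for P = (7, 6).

-(7, 6) = (7, -6 mod 13) = (7, 7).

(7, 7)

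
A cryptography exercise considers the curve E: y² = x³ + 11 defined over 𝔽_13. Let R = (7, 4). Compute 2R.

tangent at (7, 4): λ = (3·7² + 0)/(2·4) ≡ 4/8. 8⁻¹ ≡ 5 (mod 13) since 8·5 = 40 ≡ 1, so λ ≡ 4·5 ≡ 7.
  x = λ² - 7 - 7 = 49 - 14 ≡ 9; y = λ·(7 - 9) - 4 ≡ 8. → (9, 8)

(9, 8)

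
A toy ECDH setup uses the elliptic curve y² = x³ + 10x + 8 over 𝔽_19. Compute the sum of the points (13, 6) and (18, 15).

(11, 9)

(13, 6) + (18, 15). λ = (15 - 6)/(18 - 13) ≡ 9/5 mod 19. 5⁻¹ ≡ 4 (mod 19) since 5·4 = 20 ≡ 1, so λ ≡ 17.
  x = λ² - 13 - 18 = 289 - 31 ≡ 11; y = λ·(13 - 11) - 6 ≡ 9. → (11, 9)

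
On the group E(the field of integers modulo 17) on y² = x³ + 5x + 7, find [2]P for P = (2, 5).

(13, 12)

tangent at (2, 5): λ = (3·2² + 5)/(2·5) ≡ 0/10. 10⁻¹ ≡ 12 (mod 17), so λ ≡ 0·12 ≡ 0.
  x = λ² - 2 - 2 = 0 - 4 ≡ 13; y = λ·(2 - 13) - 5 ≡ 12. → (13, 12)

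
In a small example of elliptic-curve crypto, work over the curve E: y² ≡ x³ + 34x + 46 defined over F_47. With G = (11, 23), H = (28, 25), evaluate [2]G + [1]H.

(39, 25)

First 2G:
Repeated addition: build up to 2G.
2G: tangent at (11, 23): λ = (3·11² + 34)/(2·23) ≡ 21/46. 46⁻¹ ≡ 46 (mod 47) since 46·46 = 2116 ≡ 1, so λ ≡ 21·46 ≡ 26.
  x = λ² - 11 - 11 = 676 - 22 ≡ 43; y = λ·(11 - 43) - 23 ≡ 38. → (43, 38)
2G = (43, 38).
Finally 2G + H:
(43, 38) + (28, 25). λ = (25 - 38)/(28 - 43) ≡ 34/32 mod 47. 32⁻¹ ≡ 25 (mod 47), so λ ≡ 4.
  x = λ² - 43 - 28 = 16 - 71 ≡ 39; y = λ·(43 - 39) - 38 ≡ 25. → (39, 25)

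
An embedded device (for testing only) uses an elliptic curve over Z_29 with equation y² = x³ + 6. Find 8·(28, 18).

Write Q = (28, 18).
Repeated addition: build up to 8Q.
2Q: tangent at (28, 18): λ = (3·28² + 0)/(2·18) ≡ 3/7. 7⁻¹ ≡ 25 (mod 29), so λ ≡ 3·25 ≡ 17.
  x = λ² - 28 - 28 = 289 - 56 ≡ 1; y = λ·(28 - 1) - 18 ≡ 6. → (1, 6)
3Q: (1, 6) + (28, 18). λ = (18 - 6)/(28 - 1) ≡ 12/27 mod 29. 27⁻¹ ≡ 14 (mod 29) since 27·14 = 378 ≡ 1, so λ ≡ 23.
  x = λ² - 1 - 28 = 529 - 29 ≡ 7; y = λ·(1 - 7) - 6 ≡ 1. → (7, 1)
4Q: (7, 1) + (28, 18). λ = (18 - 1)/(28 - 7) ≡ 17/21 mod 29. 21⁻¹ ≡ 18 (mod 29) since 21·18 = 378 ≡ 1, so λ ≡ 16.
  x = λ² - 7 - 28 = 256 - 35 ≡ 18; y = λ·(7 - 18) - 1 ≡ 26. → (18, 26)
5Q: (18, 26) + (28, 18). λ = (18 - 26)/(28 - 18) ≡ 21/10 mod 29. 10⁻¹ ≡ 3 (mod 29) since 10·3 = 30 ≡ 1, so λ ≡ 5.
  x = λ² - 18 - 28 = 25 - 46 ≡ 8; y = λ·(18 - 8) - 26 ≡ 24. → (8, 24)
6Q: (8, 24) + (28, 18). λ = (18 - 24)/(28 - 8) ≡ 23/20 mod 29. 20⁻¹ ≡ 16 (mod 29), so λ ≡ 20.
  x = λ² - 8 - 28 = 400 - 36 ≡ 16; y = λ·(8 - 16) - 24 ≡ 19. → (16, 19)
7Q: (16, 19) + (28, 18). λ = (18 - 19)/(28 - 16) ≡ 28/12 mod 29. 12⁻¹ ≡ 17 (mod 29) since 12·17 = 204 ≡ 1, so λ ≡ 12.
  x = λ² - 16 - 28 = 144 - 44 ≡ 13; y = λ·(16 - 13) - 19 ≡ 17. → (13, 17)
8Q: (13, 17) + (28, 18). λ = (18 - 17)/(28 - 13) ≡ 1/15 mod 29. 15⁻¹ ≡ 2 (mod 29), so λ ≡ 2.
  x = λ² - 13 - 28 = 4 - 41 ≡ 21; y = λ·(13 - 21) - 17 ≡ 25. → (21, 25)

(21, 25)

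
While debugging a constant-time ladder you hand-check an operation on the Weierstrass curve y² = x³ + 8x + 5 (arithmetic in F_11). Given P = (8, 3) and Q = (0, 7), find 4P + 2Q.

(9, 6)

First 4P:
Double-and-add on 4 = (100)₂. Start with P = (8, 3) for the leading 1-bit.
double: tangent at (8, 3): λ = (3·8² + 8)/(2·3) ≡ 2/6. 6⁻¹ ≡ 2 (mod 11), so λ ≡ 2·2 ≡ 4.
  x = λ² - 8 - 8 = 16 - 16 ≡ 0; y = λ·(8 - 0) - 3 ≡ 7. → (0, 7)
double: tangent at (0, 7): λ = (3·0² + 8)/(2·7) ≡ 8/3. 3⁻¹ ≡ 4 (mod 11), so λ ≡ 8·4 ≡ 10.
  x = λ² - 0 - 0 = 100 - 0 ≡ 1; y = λ·(0 - 1) - 7 ≡ 5. → (1, 5)
4P = (1, 5).
Next 2Q:
Repeated addition: build up to 2Q.
2Q: tangent at (0, 7): λ = (3·0² + 8)/(2·7) ≡ 8/3. 3⁻¹ ≡ 4 (mod 11), so λ ≡ 8·4 ≡ 10.
  x = λ² - 0 - 0 = 100 - 0 ≡ 1; y = λ·(0 - 1) - 7 ≡ 5. → (1, 5)
2Q = (1, 5).
Finally 4P + 2Q:
tangent at (1, 5): λ = (3·1² + 8)/(2·5) ≡ 0/10. 10⁻¹ ≡ 10 (mod 11) since 10·10 = 100 ≡ 1, so λ ≡ 0·10 ≡ 0.
  x = λ² - 1 - 1 = 0 - 2 ≡ 9; y = λ·(1 - 9) - 5 ≡ 6. → (9, 6)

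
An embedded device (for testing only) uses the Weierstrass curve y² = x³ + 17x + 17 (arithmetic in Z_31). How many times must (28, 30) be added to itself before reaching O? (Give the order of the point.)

2P: tangent at (28, 30): λ = (3·28² + 17)/(2·30) ≡ 13/29. 29⁻¹ ≡ 15 (mod 31) since 29·15 = 435 ≡ 1, so λ ≡ 13·15 ≡ 9.
  x = λ² - 28 - 28 = 81 - 56 ≡ 25; y = λ·(28 - 25) - 30 ≡ 28. → (25, 28)
3P: (25, 28) + (28, 30). λ = (30 - 28)/(28 - 25) ≡ 2/3 mod 31. 3⁻¹ ≡ 21 (mod 31) since 3·21 = 63 ≡ 1, so λ ≡ 11.
  x = λ² - 25 - 28 = 121 - 53 ≡ 6; y = λ·(25 - 6) - 28 ≡ 26. → (6, 26)
4P: (6, 26) + (28, 30). λ = (30 - 26)/(28 - 6) ≡ 4/22 mod 31. 22⁻¹ ≡ 24 (mod 31), so λ ≡ 3.
  x = λ² - 6 - 28 = 9 - 34 ≡ 6; y = λ·(6 - 6) - 26 ≡ 5. → (6, 5)
5P: (6, 5) + (28, 30). λ = (30 - 5)/(28 - 6) ≡ 25/22 mod 31. 22⁻¹ ≡ 24 (mod 31) since 22·24 = 528 ≡ 1, so λ ≡ 11.
  x = λ² - 6 - 28 = 121 - 34 ≡ 25; y = λ·(6 - 25) - 5 ≡ 3. → (25, 3)
6P: (25, 3) + (28, 30). λ = (30 - 3)/(28 - 25) ≡ 27/3 mod 31. 3⁻¹ ≡ 21 (mod 31), so λ ≡ 9.
  x = λ² - 25 - 28 = 81 - 53 ≡ 28; y = λ·(25 - 28) - 3 ≡ 1. → (28, 1)
7P: (28, 1) + (28, 30): same x and y₁ ≡ -y₂, so the sum is O.
7P = O, so the order is 7.

7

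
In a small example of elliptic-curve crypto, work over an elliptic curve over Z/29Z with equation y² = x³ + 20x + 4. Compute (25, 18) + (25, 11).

O

The two points share x = 25 and their y-coordinates satisfy 18 + 11 ≡ 0 (mod 29), so they are inverses. Their sum is ∞.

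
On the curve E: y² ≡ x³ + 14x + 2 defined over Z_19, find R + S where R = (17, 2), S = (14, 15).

(11, 10)

(17, 2) + (14, 15). λ = (15 - 2)/(14 - 17) ≡ 13/16 mod 19. 16⁻¹ ≡ 6 (mod 19), so λ ≡ 2.
  x = λ² - 17 - 14 = 4 - 31 ≡ 11; y = λ·(17 - 11) - 2 ≡ 10. → (11, 10)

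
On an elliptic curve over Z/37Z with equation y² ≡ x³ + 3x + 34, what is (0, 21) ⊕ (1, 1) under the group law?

(0, 21) + (1, 1). λ = (1 - 21)/(1 - 0) ≡ 17/1 mod 37. 1⁻¹ ≡ 1 (mod 37), so λ ≡ 17.
  x = λ² - 0 - 1 = 289 - 1 ≡ 29; y = λ·(0 - 29) - 21 ≡ 4. → (29, 4)

(29, 4)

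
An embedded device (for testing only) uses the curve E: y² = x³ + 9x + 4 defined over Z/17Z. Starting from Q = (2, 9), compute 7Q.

Repeated addition: build up to 7Q.
2Q: tangent at (2, 9): λ = (3·2² + 9)/(2·9) ≡ 4/1. 1⁻¹ ≡ 1 (mod 17) since 1·1 = 1 ≡ 1, so λ ≡ 4·1 ≡ 4.
  x = λ² - 2 - 2 = 16 - 4 ≡ 12; y = λ·(2 - 12) - 9 ≡ 2. → (12, 2)
3Q: (12, 2) + (2, 9). λ = (9 - 2)/(2 - 12) ≡ 7/7 mod 17. 7⁻¹ ≡ 5 (mod 17), so λ ≡ 1.
  x = λ² - 12 - 2 = 1 - 14 ≡ 4; y = λ·(12 - 4) - 2 ≡ 6. → (4, 6)
4Q: (4, 6) + (2, 9). λ = (9 - 6)/(2 - 4) ≡ 3/15 mod 17. 15⁻¹ ≡ 8 (mod 17) since 15·8 = 120 ≡ 1, so λ ≡ 7.
  x = λ² - 4 - 2 = 49 - 6 ≡ 9; y = λ·(4 - 9) - 6 ≡ 10. → (9, 10)
5Q: (9, 10) + (2, 9). λ = (9 - 10)/(2 - 9) ≡ 16/10 mod 17. 10⁻¹ ≡ 12 (mod 17), so λ ≡ 5.
  x = λ² - 9 - 2 = 25 - 11 ≡ 14; y = λ·(9 - 14) - 10 ≡ 16. → (14, 16)
6Q: (14, 16) + (2, 9). λ = (9 - 16)/(2 - 14) ≡ 10/5 mod 17. 5⁻¹ ≡ 7 (mod 17), so λ ≡ 2.
  x = λ² - 14 - 2 = 4 - 16 ≡ 5; y = λ·(14 - 5) - 16 ≡ 2. → (5, 2)
7Q: (5, 2) + (2, 9). λ = (9 - 2)/(2 - 5) ≡ 7/14 mod 17. 14⁻¹ ≡ 11 (mod 17), so λ ≡ 9.
  x = λ² - 5 - 2 = 81 - 7 ≡ 6; y = λ·(5 - 6) - 2 ≡ 6. → (6, 6)

(6, 6)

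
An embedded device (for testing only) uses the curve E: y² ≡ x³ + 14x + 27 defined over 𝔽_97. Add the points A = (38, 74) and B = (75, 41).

(83, 71)

(38, 74) + (75, 41). λ = (41 - 74)/(75 - 38) ≡ 64/37 mod 97. 37⁻¹ ≡ 21 (mod 97), so λ ≡ 83.
  x = λ² - 38 - 75 = 6889 - 113 ≡ 83; y = λ·(38 - 83) - 74 ≡ 71. → (83, 71)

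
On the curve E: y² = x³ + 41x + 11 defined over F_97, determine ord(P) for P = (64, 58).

4

2P: tangent at (64, 58): λ = (3·64² + 41)/(2·58) ≡ 10/19. 19⁻¹ ≡ 46 (mod 97) since 19·46 = 874 ≡ 1, so λ ≡ 10·46 ≡ 72.
  x = λ² - 64 - 64 = 5184 - 128 ≡ 12; y = λ·(64 - 12) - 58 ≡ 0. → (12, 0)
3P: (12, 0) + (64, 58). λ = (58 - 0)/(64 - 12) ≡ 58/52 mod 97. 52⁻¹ ≡ 28 (mod 97) since 52·28 = 1456 ≡ 1, so λ ≡ 72.
  x = λ² - 12 - 64 = 5184 - 76 ≡ 64; y = λ·(12 - 64) - 0 ≡ 39. → (64, 39)
4P: (64, 39) + (64, 58): same x and y₁ ≡ -y₂, so the sum is the point at infinity.
4P = the point at infinity, so the order is 4.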